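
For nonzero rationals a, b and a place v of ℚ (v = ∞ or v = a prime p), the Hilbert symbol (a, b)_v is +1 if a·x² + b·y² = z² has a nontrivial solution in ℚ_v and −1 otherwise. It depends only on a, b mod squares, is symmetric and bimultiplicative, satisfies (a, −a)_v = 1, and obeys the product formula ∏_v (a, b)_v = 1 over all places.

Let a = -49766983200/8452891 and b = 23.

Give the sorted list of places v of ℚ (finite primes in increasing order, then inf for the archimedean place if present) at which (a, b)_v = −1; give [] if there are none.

[3, 17]

Mod squares: a ≡ -21318, b ≡ 23. Check v ∈ {∞, 2, 3, 5, 11, 17, 19, 23, 29, 37}.
v=2: v_2(a)=5, v_2(b)=0; units ≡ 5, 7 (mod 8); ε·ε+αω+βω = 0·1+5·0+0·1 ≡ 0  ⇒  (a,b)_2 = +1.
v=5: a=5^2·(≡2), b=5^0·(≡3) mod 5; (2|5)=-1, (3|5)=-1; (−1)^{2·0·2}·(-1)^0·(-1)^2 = +1.
v=11: a=11^1·(≡5), b=11^0·(≡1) mod 11; (5|11)=+1, (1|11)=+1; (−1)^{1·0·5}·(+1)^0·(+1)^1 = +1.
v=29: a=29^-2·(≡12), b=29^0·(≡23) mod 29; (12|29)=-1, (23|29)=+1; (−1)^{-2·0·14}·(-1)^0·(+1)^-2 = +1.
v=23: a=23^-2·(≡1), b=23^1·(≡1) mod 23; (1|23)=+1, (1|23)=+1; (−1)^{-2·1·11}·(+1)^1·(+1)^-2 = +1.
v=3: a=3^5·(≡1), b=3^0·(≡2) mod 3; (1|3)=+1, (2|3)=-1; (−1)^{5·0·1}·(+1)^0·(-1)^5 = -1.
v=37: a=37^2·(≡29), b=37^0·(≡23) mod 37; (29|37)=-1, (23|37)=-1; (−1)^{2·0·18}·(-1)^0·(-1)^2 = +1.
v=17: a=17^1·(≡1), b=17^0·(≡6) mod 17; (1|17)=+1, (6|17)=-1; (−1)^{1·0·8}·(+1)^0·(-1)^1 = -1.
v=∞: -21318 < 0 and 23 > 0  ⇒  (a,b)_∞ = +1.
v=19: a=19^-1·(≡13), b=19^0·(≡4) mod 19; (13|19)=-1, (4|19)=+1; (−1)^{-1·0·9}·(-1)^0·(+1)^-1 = +1.
Ram(-21318, 23) = {3, 17}; no ℚ_3-point on the conic.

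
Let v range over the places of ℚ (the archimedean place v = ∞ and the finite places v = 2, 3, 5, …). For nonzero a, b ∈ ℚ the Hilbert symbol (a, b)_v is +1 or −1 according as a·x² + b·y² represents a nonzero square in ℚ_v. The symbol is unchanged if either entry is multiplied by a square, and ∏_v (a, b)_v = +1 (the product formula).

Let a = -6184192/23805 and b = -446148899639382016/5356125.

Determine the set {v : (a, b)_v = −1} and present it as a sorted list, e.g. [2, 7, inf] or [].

(a, b) ≡ (-2465, -6545) mod (ℚ^×)²; places V = {2, 3, 5, 7, 11, 17, 23, 29, ∞}.
(a,b)_17: α=1, u≡15; β=1, v≡11 (mod 17); (15|17)=+1, (11|17)=-1; sign (−1)^0·+1^1·-1^1 = -1.
(a,b)_3: α=-2, u≡1; β=-4, v≡1 (mod 3); (1|3)=+1, (1|3)=+1; sign (−1)^0·+1^-4·+1^-2 = +1.
(a,b)_2: α=8, β=12; u≡7, v≡7 (mod 8); ε(u)ε(v)=1·1, αω(v)=8·0, βω(u)=12·0; sum ≡ 1  ⇒  -1.
(a,b)_11: α=0, u≡8; β=1, v≡6 (mod 11); (8|11)=-1, (6|11)=-1; sign (−1)^0·-1^1·-1^0 = -1.
(a,b)_23: α=-2, u≡21; β=-2, v≡21 (mod 23); (21|23)=-1, (21|23)=-1; sign (−1)^0·-1^-2·-1^-2 = +1.
(a,b)_∞: sgn(-2465)=−, sgn(-6545)=−, so -1.
(a,b)_29: α=1, u≡10; β=4, v≡4 (mod 29); (10|29)=-1, (4|29)=+1; sign (−1)^0·-1^4·+1^1 = +1.
(a,b)_5: α=-1, u≡3; β=-3, v≡1 (mod 5); (3|5)=-1, (1|5)=+1; sign (−1)^0·-1^-3·+1^-1 = -1.
(a,b)_7: α=2, u≡6; β=7, v≡6 (mod 7); (6|7)=-1, (6|7)=-1; sign (−1)^0·-1^7·-1^2 = -1.
(-2465, -6545 / ℚ) ramifies at {2, 5, 7, 11, 17, ∞}: a division algebra.

[2, 5, 7, 11, 17, inf]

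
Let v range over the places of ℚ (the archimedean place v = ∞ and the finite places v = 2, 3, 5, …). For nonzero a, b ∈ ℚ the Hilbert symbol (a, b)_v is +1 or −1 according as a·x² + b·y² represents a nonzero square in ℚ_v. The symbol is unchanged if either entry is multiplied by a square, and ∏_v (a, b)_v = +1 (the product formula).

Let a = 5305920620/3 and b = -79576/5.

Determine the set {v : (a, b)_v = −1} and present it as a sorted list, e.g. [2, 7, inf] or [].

Mod squares: a ≡ 23546985, b ≡ -2030. Check v ∈ {∞, 2, 3, 5, 7, 11, 13, 19, 29, 37}.
v=2: v_2(a)=2, v_2(b)=3; units ≡ 1, 1 (mod 8); ε·ε+αω+βω = 0·0+2·0+3·0 ≡ 0  ⇒  (a,b)_2 = +1.
v=19: a=19^1·(≡13), b=19^0·(≡3) mod 19; (13|19)=-1, (3|19)=-1; (−1)^{1·0·9}·(-1)^0·(-1)^1 = -1.
v=∞: 23546985 > 0 and -2030 < 0  ⇒  (a,b)_∞ = +1.
v=13: a=13^2·(≡6), b=13^0·(≡2) mod 13; (6|13)=-1, (2|13)=-1; (−1)^{2·0·6}·(-1)^0·(-1)^2 = +1.
v=7: a=7^1·(≡3), b=7^3·(≡4) mod 7; (3|7)=-1, (4|7)=+1; (−1)^{1·3·3}·(-1)^3·(+1)^1 = +1.
v=3: a=3^-1·(≡2), b=3^0·(≡1) mod 3; (2|3)=-1, (1|3)=+1; (−1)^{-1·0·1}·(-1)^0·(+1)^-1 = +1.
v=11: a=11^1·(≡6), b=11^0·(≡4) mod 11; (6|11)=-1, (4|11)=+1; (−1)^{1·0·5}·(-1)^0·(+1)^1 = +1.
v=29: a=29^1·(≡23), b=29^1·(≡8) mod 29; (23|29)=+1, (8|29)=-1; (−1)^{1·1·14}·(+1)^1·(-1)^1 = -1.
v=37: a=37^1·(≡22), b=37^0·(≡17) mod 37; (22|37)=-1, (17|37)=-1; (−1)^{1·0·18}·(-1)^0·(-1)^1 = -1.
v=5: a=5^1·(≡3), b=5^-1·(≡4) mod 5; (3|5)=-1, (4|5)=+1; (−1)^{1·-1·2}·(-1)^-1·(+1)^1 = -1.
Ram(23546985, -2030) = {5, 19, 29, 37}; no ℚ_5-point on the conic.

[5, 19, 29, 37]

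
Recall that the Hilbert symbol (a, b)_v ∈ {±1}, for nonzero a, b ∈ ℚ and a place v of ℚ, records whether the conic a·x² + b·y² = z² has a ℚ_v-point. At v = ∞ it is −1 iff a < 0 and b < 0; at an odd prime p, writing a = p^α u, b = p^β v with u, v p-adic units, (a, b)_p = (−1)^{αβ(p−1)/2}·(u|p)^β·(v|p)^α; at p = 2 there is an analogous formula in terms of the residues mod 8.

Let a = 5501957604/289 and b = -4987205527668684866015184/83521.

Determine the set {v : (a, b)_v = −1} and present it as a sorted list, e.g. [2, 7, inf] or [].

(a, b) ≡ (21489, -164749) mod (ℚ^×)²; places V = {2, 3, 11, 13, 17, 19, 23, 29, ∞}.
(a,b)_2: α=2, β=4; u≡1, v≡3 (mod 8); ε(u)ε(v)=0·1, αω(v)=2·1, βω(u)=4·0; sum ≡ 0  ⇒  +1.
(a,b)_11: α=2, u≡8; β=4, v≡4 (mod 11); (8|11)=-1, (4|11)=+1; sign (−1)^0·-1^4·+1^2 = +1.
(a,b)_17: α=-2, u≡16; β=-4, v≡15 (mod 17); (16|17)=+1, (15|17)=+1; sign (−1)^0·+1^-4·+1^-2 = +1.
(a,b)_23: α=2, u≡20; β=5, v≡2 (mod 23); (20|23)=-1, (2|23)=+1; sign (−1)^0·-1^5·+1^2 = -1.
(a,b)_∞: sgn(21489)=+, sgn(-164749)=−, so +1.
(a,b)_3: α=1, u≡2; β=2, v≡2 (mod 3); (2|3)=-1, (2|3)=-1; sign (−1)^0·-1^2·-1^1 = -1.
(a,b)_13: α=1, u≡5; β=3, v≡11 (mod 13); (5|13)=-1, (11|13)=-1; sign (−1)^0·-1^3·-1^1 = +1.
(a,b)_19: α=1, u≡18; β=3, v≡12 (mod 19); (18|19)=-1, (12|19)=-1; sign (−1)^1·-1^3·-1^1 = -1.
(a,b)_29: α=1, u≡22; β=3, v≡2 (mod 29); (22|29)=+1, (2|29)=-1; sign (−1)^0·+1^3·-1^1 = -1.
|Ram(21489, -164749)| = 4, even; anisotropic at {3, 19, 23, 29}.

[3, 19, 23, 29]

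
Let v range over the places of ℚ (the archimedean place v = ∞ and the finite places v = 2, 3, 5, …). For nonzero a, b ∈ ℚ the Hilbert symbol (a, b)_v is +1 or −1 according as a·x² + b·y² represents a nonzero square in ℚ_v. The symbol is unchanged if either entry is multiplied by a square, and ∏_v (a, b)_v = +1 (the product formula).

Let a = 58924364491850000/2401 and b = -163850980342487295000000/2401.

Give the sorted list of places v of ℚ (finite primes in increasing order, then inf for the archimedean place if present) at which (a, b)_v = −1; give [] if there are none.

Mod squares: a ≡ 68585, b ≡ -1907143095. Check v ∈ {∞, 2, 3, 5, 7, 11, 13, 23, 29, 31, 43}.
v=∞: 68585 > 0 and -1907143095 < 0  ⇒  (a,b)_∞ = +1.
v=3: a=3^0·(≡2), b=3^1·(≡2) mod 3; (2|3)=-1, (2|3)=-1; (−1)^{0·1·1}·(-1)^1·(-1)^0 = -1.
v=11: a=11^1·(≡4), b=11^1·(≡4) mod 11; (4|11)=+1, (4|11)=+1; (−1)^{1·1·5}·(+1)^1·(+1)^1 = -1.
v=31: a=31^2·(≡3), b=31^3·(≡11) mod 31; (3|31)=-1, (11|31)=-1; (−1)^{2·3·15}·(-1)^3·(-1)^2 = -1.
v=43: a=43^1·(≡31), b=43^1·(≡13) mod 43; (31|43)=+1, (13|43)=+1; (−1)^{1·1·21}·(+1)^1·(+1)^1 = -1.
v=29: a=29^1·(≡28), b=29^1·(≡6) mod 29; (28|29)=+1, (6|29)=+1; (−1)^{1·1·14}·(+1)^1·(+1)^1 = +1.
v=13: a=13^2·(≡9), b=13^3·(≡5) mod 13; (9|13)=+1, (5|13)=-1; (−1)^{2·3·6}·(+1)^3·(-1)^2 = +1.
v=2: v_2(a)=4, v_2(b)=6; units ≡ 1, 1 (mod 8); ε·ε+αω+βω = 0·0+4·0+6·0 ≡ 0  ⇒  (a,b)_2 = +1.
v=23: a=23^2·(≡11), b=23^3·(≡6) mod 23; (11|23)=-1, (6|23)=+1; (−1)^{2·3·11}·(-1)^3·(+1)^2 = -1.
v=7: a=7^-4·(≡3), b=7^-4·(≡3) mod 7; (3|7)=-1, (3|7)=-1; (−1)^{-4·-4·3}·(-1)^-4·(-1)^-4 = +1.
v=5: a=5^5·(≡2), b=5^7·(≡4) mod 5; (2|5)=-1, (4|5)=+1; (−1)^{5·7·2}·(-1)^7·(+1)^5 = -1.
Ram(68585, -1907143095) = {3, 5, 11, 23, 31, 43}; no ℚ_3-point on the conic.

[3, 5, 11, 23, 31, 43]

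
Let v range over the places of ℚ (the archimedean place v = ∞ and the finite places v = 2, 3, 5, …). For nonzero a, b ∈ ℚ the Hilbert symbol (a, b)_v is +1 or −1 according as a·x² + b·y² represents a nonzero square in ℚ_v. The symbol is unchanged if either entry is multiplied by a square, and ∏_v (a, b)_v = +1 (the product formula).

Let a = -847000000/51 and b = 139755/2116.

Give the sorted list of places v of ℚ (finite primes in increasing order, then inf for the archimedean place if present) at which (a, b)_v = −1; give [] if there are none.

[2, 3, 5, 11]

(a, b) ≡ (-357, 1155) mod (ℚ^×)²; places V = {2, 3, 5, 7, 11, 17, 23, ∞}.
(a,b)_7: α=1, u≡6; β=1, v≡4 (mod 7); (6|7)=-1, (4|7)=+1; sign (−1)^1·-1^1·+1^1 = +1.
(a,b)_5: α=6, u≡2; β=1, v≡1 (mod 5); (2|5)=-1, (1|5)=+1; sign (−1)^0·-1^1·+1^6 = -1.
(a,b)_3: α=-1, u≡1; β=1, v≡1 (mod 3); (1|3)=+1, (1|3)=+1; sign (−1)^1·+1^1·+1^-1 = -1.
(a,b)_23: α=0, u≡14; β=-2, v≡19 (mod 23); (14|23)=-1, (19|23)=-1; sign (−1)^0·-1^-2·-1^0 = +1.
(a,b)_2: α=6, β=-2; u≡3, v≡3 (mod 8); ε(u)ε(v)=1·1, αω(v)=6·1, βω(u)=-2·1; sum ≡ 1  ⇒  -1.
(a,b)_17: α=-1, u≡9; β=0, v≡4 (mod 17); (9|17)=+1, (4|17)=+1; sign (−1)^0·+1^0·+1^-1 = +1.
(a,b)_11: α=2, u≡10; β=3, v≡7 (mod 11); (10|11)=-1, (7|11)=-1; sign (−1)^0·-1^3·-1^2 = -1.
(a,b)_∞: sgn(-357)=−, sgn(1155)=+, so +1.
|Ram(-357, 1155)| = 4, even; anisotropic at {2, 3, 5, 11}.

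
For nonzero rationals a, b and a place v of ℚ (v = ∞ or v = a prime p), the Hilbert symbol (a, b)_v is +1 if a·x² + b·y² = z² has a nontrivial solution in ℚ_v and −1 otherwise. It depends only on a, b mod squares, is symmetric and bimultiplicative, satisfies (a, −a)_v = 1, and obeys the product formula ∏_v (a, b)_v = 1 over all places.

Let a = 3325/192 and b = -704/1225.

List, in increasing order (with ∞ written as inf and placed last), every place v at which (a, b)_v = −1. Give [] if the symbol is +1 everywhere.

[7, 19]

Mod squares: a ≡ 399, b ≡ -11. Check v ∈ {∞, 2, 3, 5, 7, 11, 19}.
v=5: a=5^2·(≡4), b=5^-2·(≡4) mod 5; (4|5)=+1, (4|5)=+1; (−1)^{2·-2·2}·(+1)^-2·(+1)^2 = +1.
v=∞: 399 > 0 and -11 < 0  ⇒  (a,b)_∞ = +1.
v=11: a=11^0·(≡5), b=11^1·(≡6) mod 11; (5|11)=+1, (6|11)=-1; (−1)^{0·1·5}·(+1)^1·(-1)^0 = +1.
v=2: v_2(a)=-6, v_2(b)=6; units ≡ 7, 5 (mod 8); ε·ε+αω+βω = 1·0+-6·1+6·0 ≡ 0  ⇒  (a,b)_2 = +1.
v=19: a=19^1·(≡2), b=19^0·(≡2) mod 19; (2|19)=-1, (2|19)=-1; (−1)^{1·0·9}·(-1)^0·(-1)^1 = -1.
v=7: a=7^1·(≡2), b=7^-2·(≡6) mod 7; (2|7)=+1, (6|7)=-1; (−1)^{1·-2·3}·(+1)^-2·(-1)^1 = -1.
v=3: a=3^-1·(≡1), b=3^0·(≡1) mod 3; (1|3)=+1, (1|3)=+1; (−1)^{-1·0·1}·(+1)^0·(+1)^-1 = +1.
|Ram(399, -11)| = 2, even; anisotropic at {7, 19}.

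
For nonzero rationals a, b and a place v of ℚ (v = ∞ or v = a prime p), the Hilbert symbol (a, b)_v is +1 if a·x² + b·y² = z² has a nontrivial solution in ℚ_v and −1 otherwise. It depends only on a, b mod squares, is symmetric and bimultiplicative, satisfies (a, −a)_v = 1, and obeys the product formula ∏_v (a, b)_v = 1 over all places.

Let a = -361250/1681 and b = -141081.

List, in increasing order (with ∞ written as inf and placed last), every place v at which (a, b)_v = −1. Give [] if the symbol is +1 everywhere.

[2, 31, 37, inf]

Mod squares: a ≡ -2, b ≡ -141081. Check v ∈ {∞, 2, 3, 5, 17, 31, 37, 41}.
v=31: a=31^0·(≡30), b=31^1·(≡6) mod 31; (30|31)=-1, (6|31)=-1; (−1)^{0·1·15}·(-1)^1·(-1)^0 = -1.
v=∞: -2 < 0 and -141081 < 0  ⇒  (a,b)_∞ = -1.
v=37: a=37^0·(≡15), b=37^1·(≡35) mod 37; (15|37)=-1, (35|37)=-1; (−1)^{0·1·18}·(-1)^1·(-1)^0 = -1.
v=5: a=5^4·(≡2), b=5^0·(≡4) mod 5; (2|5)=-1, (4|5)=+1; (−1)^{4·0·2}·(-1)^0·(+1)^4 = +1.
v=3: a=3^0·(≡1), b=3^1·(≡1) mod 3; (1|3)=+1, (1|3)=+1; (−1)^{0·1·1}·(+1)^1·(+1)^0 = +1.
v=17: a=17^2·(≡13), b=17^0·(≡2) mod 17; (13|17)=+1, (2|17)=+1; (−1)^{2·0·8}·(+1)^0·(+1)^2 = +1.
v=41: a=41^-2·(≡1), b=41^1·(≡3) mod 41; (1|41)=+1, (3|41)=-1; (−1)^{-2·1·20}·(+1)^1·(-1)^-2 = +1.
v=2: v_2(a)=1, v_2(b)=0; units ≡ 7, 7 (mod 8); ε·ε+αω+βω = 1·1+1·0+0·0 ≡ 1  ⇒  (a,b)_2 = -1.
(-2, -141081 / ℚ) ramifies at {2, 31, 37, ∞}: a division algebra.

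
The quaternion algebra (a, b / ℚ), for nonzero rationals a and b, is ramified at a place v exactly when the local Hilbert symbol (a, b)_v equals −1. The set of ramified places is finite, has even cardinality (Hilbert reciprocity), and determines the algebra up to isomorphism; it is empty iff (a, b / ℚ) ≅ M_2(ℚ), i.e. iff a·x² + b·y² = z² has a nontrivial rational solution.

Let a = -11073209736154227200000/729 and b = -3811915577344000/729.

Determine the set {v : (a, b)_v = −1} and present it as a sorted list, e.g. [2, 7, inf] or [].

(a, b) ≡ (-49445, -235) mod (ℚ^×)²; places V = {2, 3, 5, 7, 11, 29, 31, 47, ∞}.
(a,b)_5: α=5, u≡4; β=3, v≡2 (mod 5); (4|5)=+1, (2|5)=-1; sign (−1)^0·+1^3·-1^5 = -1.
(a,b)_∞: sgn(-49445)=−, sgn(-235)=−, so -1.
(a,b)_7: α=2, u≡6; β=2, v≡5 (mod 7); (6|7)=-1, (5|7)=-1; sign (−1)^0·-1^2·-1^2 = +1.
(a,b)_2: α=12, β=14; u≡3, v≡5 (mod 8); ε(u)ε(v)=1·0, αω(v)=12·1, βω(u)=14·1; sum ≡ 0  ⇒  +1.
(a,b)_11: α=1, u≡3; β=0, v≡2 (mod 11); (3|11)=+1, (2|11)=-1; sign (−1)^0·+1^0·-1^1 = -1.
(a,b)_47: α=2, u≡35; β=1, v≡28 (mod 47); (35|47)=-1, (28|47)=+1; sign (−1)^0·-1^1·+1^2 = -1.
(a,b)_29: α=3, u≡7; β=2, v≡21 (mod 29); (7|29)=+1, (21|29)=-1; sign (−1)^0·+1^2·-1^3 = -1.
(a,b)_31: α=3, u≡26; β=2, v≡26 (mod 31); (26|31)=-1, (26|31)=-1; sign (−1)^0·-1^2·-1^3 = -1.
(a,b)_3: α=-6, u≡1; β=-6, v≡2 (mod 3); (1|3)=+1, (2|3)=-1; sign (−1)^0·+1^-6·-1^-6 = +1.
Ram(-49445, -235) = {5, 11, 29, 31, 47, ∞}; no ℚ_5-point on the conic.

[5, 11, 29, 31, 47, inf]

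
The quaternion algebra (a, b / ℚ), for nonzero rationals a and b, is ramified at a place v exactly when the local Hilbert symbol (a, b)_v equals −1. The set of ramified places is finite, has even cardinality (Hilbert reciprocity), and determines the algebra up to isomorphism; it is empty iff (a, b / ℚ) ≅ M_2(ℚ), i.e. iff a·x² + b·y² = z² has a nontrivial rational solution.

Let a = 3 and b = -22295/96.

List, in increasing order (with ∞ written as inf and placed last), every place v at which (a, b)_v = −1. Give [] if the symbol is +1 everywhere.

[5, 7]

(a, b) ≡ (3, -2730) mod (ℚ^×)²; places V = {2, 3, 5, 7, 13, ∞}.
(a,b)_3: α=1, u≡1; β=-1, v≡2 (mod 3); (1|3)=+1, (2|3)=-1; sign (−1)^1·+1^-1·-1^1 = +1.
(a,b)_5: α=0, u≡3; β=1, v≡1 (mod 5); (3|5)=-1, (1|5)=+1; sign (−1)^0·-1^1·+1^0 = -1.
(a,b)_7: α=0, u≡3; β=3, v≡1 (mod 7); (3|7)=-1, (1|7)=+1; sign (−1)^0·-1^3·+1^0 = -1.
(a,b)_2: α=0, β=-5; u≡3, v≡3 (mod 8); ε(u)ε(v)=1·1, αω(v)=0·1, βω(u)=-5·1; sum ≡ 0  ⇒  +1.
(a,b)_∞: sgn(3)=+, sgn(-2730)=−, so +1.
(a,b)_13: α=0, u≡3; β=1, v≡8 (mod 13); (3|13)=+1, (8|13)=-1; sign (−1)^0·+1^1·-1^0 = +1.
Ram(3, -2730) = {5, 7}; no ℚ_5-point on the conic.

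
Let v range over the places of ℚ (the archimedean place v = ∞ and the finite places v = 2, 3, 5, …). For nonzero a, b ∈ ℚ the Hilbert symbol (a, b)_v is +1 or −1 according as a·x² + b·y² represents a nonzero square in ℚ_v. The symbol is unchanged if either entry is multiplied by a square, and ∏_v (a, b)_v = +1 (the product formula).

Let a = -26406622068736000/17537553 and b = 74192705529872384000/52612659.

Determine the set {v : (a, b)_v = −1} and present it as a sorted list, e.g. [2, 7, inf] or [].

(a, b) ≡ (-678407730, 850135) mod (ℚ^×)²; places V = {2, 3, 5, 7, 11, 13, 19, 29, 41, ∞}.
(a,b)_41: α=1, u≡8; β=1, v≡38 (mod 41); (8|41)=+1, (38|41)=-1; sign (−1)^0·+1^1·-1^1 = -1.
(a,b)_29: α=1, u≡11; β=1, v≡16 (mod 29); (11|29)=-1, (16|29)=+1; sign (−1)^0·-1^1·+1^1 = -1.
(a,b)_7: α=3, u≡1; β=4, v≡3 (mod 7); (1|7)=+1, (3|7)=-1; sign (−1)^0·+1^4·-1^3 = -1.
(a,b)_3: α=-13, u≡1; β=-14, v≡1 (mod 3); (1|3)=+1, (1|3)=+1; sign (−1)^0·+1^-14·+1^-13 = +1.
(a,b)_∞: sgn(-678407730)=−, sgn(850135)=+, so +1.
(a,b)_11: α=-1, u≡6; β=-1, v≡10 (mod 11); (6|11)=-1, (10|11)=-1; sign (−1)^1·-1^-1·-1^-1 = -1.
(a,b)_13: α=1, u≡4; β=3, v≡6 (mod 13); (4|13)=+1, (6|13)=-1; sign (−1)^0·+1^3·-1^1 = -1.
(a,b)_5: α=3, u≡4; β=3, v≡3 (mod 5); (4|5)=+1, (3|5)=-1; sign (−1)^0·+1^3·-1^3 = -1.
(a,b)_2: α=21, β=18; u≡7, v≡7 (mod 8); ε(u)ε(v)=1·1, αω(v)=21·0, βω(u)=18·0; sum ≡ 1  ⇒  -1.
(a,b)_19: α=1, u≡16; β=2, v≡3 (mod 19); (16|19)=+1, (3|19)=-1; sign (−1)^0·+1^2·-1^1 = -1.
(-678407730, 850135 / ℚ) ramifies at {2, 5, 7, 11, 13, 19, 29, 41}: a division algebra.

[2, 5, 7, 11, 13, 19, 29, 41]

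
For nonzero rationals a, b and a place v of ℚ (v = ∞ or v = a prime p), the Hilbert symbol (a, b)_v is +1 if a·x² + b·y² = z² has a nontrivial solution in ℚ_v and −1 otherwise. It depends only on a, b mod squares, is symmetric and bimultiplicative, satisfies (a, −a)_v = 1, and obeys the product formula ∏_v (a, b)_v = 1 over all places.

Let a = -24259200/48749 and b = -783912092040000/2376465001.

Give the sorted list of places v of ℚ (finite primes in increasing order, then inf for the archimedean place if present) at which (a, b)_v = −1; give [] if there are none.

Mod squares: a ≡ -1218, b ≡ -341. Check v ∈ {∞, 2, 3, 5, 7, 11, 19, 29, 31, 41}.
v=2: v_2(a)=7, v_2(b)=6; units ≡ 7, 3 (mod 8); ε·ε+αω+βω = 1·1+7·1+6·0 ≡ 0  ⇒  (a,b)_2 = +1.
v=29: a=29^-1·(≡4), b=29^-2·(≡24) mod 29; (4|29)=+1, (24|29)=+1; (−1)^{-1·-2·14}·(+1)^-2·(+1)^-1 = +1.
v=19: a=19^2·(≡7), b=19^4·(≡16) mod 19; (7|19)=+1, (16|19)=+1; (−1)^{2·4·9}·(+1)^4·(+1)^2 = +1.
v=11: a=11^0·(≡3), b=11^1·(≡6) mod 11; (3|11)=+1, (6|11)=-1; (−1)^{0·1·5}·(+1)^1·(-1)^0 = +1.
v=41: a=41^-2·(≡13), b=41^-4·(≡14) mod 41; (13|41)=-1, (14|41)=-1; (−1)^{-2·-4·20}·(-1)^-4·(-1)^-2 = +1.
v=31: a=31^0·(≡24), b=31^1·(≡14) mod 31; (24|31)=-1, (14|31)=+1; (−1)^{0·1·15}·(-1)^1·(+1)^0 = -1.
v=5: a=5^2·(≡3), b=5^4·(≡1) mod 5; (3|5)=-1, (1|5)=+1; (−1)^{2·4·2}·(-1)^4·(+1)^2 = +1.
v=∞: -1218 < 0 and -341 < 0  ⇒  (a,b)_∞ = -1.
v=7: a=7^1·(≡2), b=7^2·(≡2) mod 7; (2|7)=+1, (2|7)=+1; (−1)^{1·2·3}·(+1)^2·(+1)^1 = +1.
v=3: a=3^1·(≡2), b=3^2·(≡1) mod 3; (2|3)=-1, (1|3)=+1; (−1)^{1·2·1}·(-1)^2·(+1)^1 = +1.
(-1218, -341 / ℚ) ramifies at {31, ∞}: a division algebra.

[31, inf]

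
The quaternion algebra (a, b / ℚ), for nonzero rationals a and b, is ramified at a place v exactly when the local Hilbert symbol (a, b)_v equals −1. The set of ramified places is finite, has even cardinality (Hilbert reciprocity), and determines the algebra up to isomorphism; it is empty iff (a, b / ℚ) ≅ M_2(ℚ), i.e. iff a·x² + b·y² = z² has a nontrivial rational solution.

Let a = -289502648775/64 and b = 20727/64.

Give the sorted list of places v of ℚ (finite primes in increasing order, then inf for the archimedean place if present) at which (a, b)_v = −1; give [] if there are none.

[]

Mod squares: a ≡ -799, b ≡ 47. Check v ∈ {∞, 2, 3, 5, 7, 17, 47}.
v=∞: -799 < 0 and 47 > 0  ⇒  (a,b)_∞ = +1.
v=7: a=7^0·(≡3), b=7^2·(≡3) mod 7; (3|7)=-1, (3|7)=-1; (−1)^{0·2·3}·(-1)^2·(-1)^0 = +1.
v=47: a=47^3·(≡5), b=47^1·(≡37) mod 47; (5|47)=-1, (37|47)=+1; (−1)^{3·1·23}·(-1)^1·(+1)^3 = +1.
v=17: a=17^1·(≡9), b=17^0·(≡16) mod 17; (9|17)=+1, (16|17)=+1; (−1)^{1·0·8}·(+1)^0·(+1)^1 = +1.
v=2: v_2(a)=-6, v_2(b)=-6; units ≡ 1, 7 (mod 8); ε·ε+αω+βω = 0·1+-6·0+-6·0 ≡ 0  ⇒  (a,b)_2 = +1.
v=3: a=3^8·(≡2), b=3^2·(≡2) mod 3; (2|3)=-1, (2|3)=-1; (−1)^{8·2·1}·(-1)^2·(-1)^8 = +1.
v=5: a=5^2·(≡1), b=5^0·(≡3) mod 5; (1|5)=+1, (3|5)=-1; (−1)^{2·0·2}·(+1)^0·(-1)^2 = +1.
Ram(a, b) = ∅: the form -799·x² + 47·y² − z² is isotropic over every ℚ_v, so by Hasse–Minkowski it is isotropic over ℚ.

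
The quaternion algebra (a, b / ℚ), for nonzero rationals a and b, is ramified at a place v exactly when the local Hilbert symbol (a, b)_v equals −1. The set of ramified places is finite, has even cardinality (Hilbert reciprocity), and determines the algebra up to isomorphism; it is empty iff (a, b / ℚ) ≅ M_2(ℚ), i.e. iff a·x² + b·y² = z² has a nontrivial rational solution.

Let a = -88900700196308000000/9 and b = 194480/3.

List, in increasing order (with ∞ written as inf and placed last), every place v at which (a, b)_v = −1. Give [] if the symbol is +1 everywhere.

[5, 11]

(a, b) ≡ (-77, 36465) mod (ℚ^×)²; places V = {2, 3, 5, 7, 11, 13, 17, ∞}.
(a,b)_11: α=3, u≡3; β=1, v≡1 (mod 11); (3|11)=+1, (1|11)=+1; sign (−1)^1·+1^1·+1^3 = -1.
(a,b)_∞: sgn(-77)=−, sgn(36465)=+, so +1.
(a,b)_3: α=-2, u≡1; β=-1, v≡2 (mod 3); (1|3)=+1, (2|3)=-1; sign (−1)^0·+1^-1·-1^-2 = +1.
(a,b)_5: α=6, u≡2; β=1, v≡2 (mod 5); (2|5)=-1, (2|5)=-1; sign (−1)^0·-1^1·-1^6 = -1.
(a,b)_13: α=4, u≡3; β=1, v≡12 (mod 13); (3|13)=+1, (12|13)=+1; sign (−1)^0·+1^1·+1^4 = +1.
(a,b)_2: α=8, β=4; u≡3, v≡1 (mod 8); ε(u)ε(v)=1·0, αω(v)=8·0, βω(u)=4·1; sum ≡ 0  ⇒  +1.
(a,b)_17: α=4, u≡13; β=1, v≡11 (mod 17); (13|17)=+1, (11|17)=-1; sign (−1)^0·+1^1·-1^4 = +1.
(a,b)_7: α=1, u≡6; β=0, v≡2 (mod 7); (6|7)=-1, (2|7)=+1; sign (−1)^0·-1^0·+1^1 = +1.
|Ram(-77, 36465)| = 2, even; anisotropic at {5, 11}.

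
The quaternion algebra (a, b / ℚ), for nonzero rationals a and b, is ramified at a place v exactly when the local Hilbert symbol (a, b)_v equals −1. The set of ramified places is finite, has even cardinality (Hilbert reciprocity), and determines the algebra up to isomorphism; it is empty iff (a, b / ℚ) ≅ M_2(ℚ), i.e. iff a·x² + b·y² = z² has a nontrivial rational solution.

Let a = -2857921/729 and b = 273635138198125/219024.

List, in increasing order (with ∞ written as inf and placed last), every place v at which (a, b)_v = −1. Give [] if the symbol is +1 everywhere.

(a, b) ≡ (-9889, 37) mod (ℚ^×)²; places V = {2, 3, 5, 11, 13, 17, 29, 31, 37, ∞}.
(a,b)_17: α=2, u≡6; β=0, v≡14 (mod 17); (6|17)=-1, (14|17)=-1; sign (−1)^0·-1^0·-1^2 = +1.
(a,b)_∞: sgn(-9889)=−, sgn(37)=+, so +1.
(a,b)_3: α=-6, u≡2; β=-4, v≡1 (mod 3); (2|3)=-1, (1|3)=+1; sign (−1)^0·-1^-4·+1^-6 = +1.
(a,b)_31: α=1, u≡6; β=2, v≡27 (mod 31); (6|31)=-1, (27|31)=-1; sign (−1)^0·-1^2·-1^1 = -1.
(a,b)_29: α=1, u≡20; β=2, v≡17 (mod 29); (20|29)=+1, (17|29)=-1; sign (−1)^0·+1^2·-1^1 = -1.
(a,b)_13: α=0, u≡12; β=-2, v≡6 (mod 13); (12|13)=+1, (6|13)=-1; sign (−1)^0·+1^-2·-1^0 = +1.
(a,b)_37: α=0, u≡34; β=1, v≡28 (mod 37); (34|37)=+1, (28|37)=+1; sign (−1)^0·+1^1·+1^0 = +1.
(a,b)_2: α=0, β=-4; u≡7, v≡5 (mod 8); ε(u)ε(v)=1·0, αω(v)=0·1, βω(u)=-4·0; sum ≡ 0  ⇒  +1.
(a,b)_11: α=1, u≡3; β=4, v≡9 (mod 11); (3|11)=+1, (9|11)=+1; sign (−1)^0·+1^4·+1^1 = +1.
(a,b)_5: α=0, u≡1; β=4, v≡3 (mod 5); (1|5)=+1, (3|5)=-1; sign (−1)^0·+1^4·-1^0 = +1.
|Ram(-9889, 37)| = 2, even; anisotropic at {29, 31}.

[29, 31]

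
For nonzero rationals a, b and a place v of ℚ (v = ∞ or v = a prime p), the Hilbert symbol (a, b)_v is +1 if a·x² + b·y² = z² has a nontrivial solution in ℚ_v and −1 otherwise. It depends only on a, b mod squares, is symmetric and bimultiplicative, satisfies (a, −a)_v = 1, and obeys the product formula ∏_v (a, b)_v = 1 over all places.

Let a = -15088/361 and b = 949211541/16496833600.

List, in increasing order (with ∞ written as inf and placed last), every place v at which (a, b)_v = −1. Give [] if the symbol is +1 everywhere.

[23, 43]

(a, b) ≡ (-943, 40549) mod (ℚ^×)²; places V = {2, 3, 5, 13, 17, 19, 23, 41, 43, ∞}.
(a,b)_∞: sgn(-943)=−, sgn(40549)=+, so +1.
(a,b)_2: α=4, β=-6; u≡1, v≡5 (mod 8); ε(u)ε(v)=0·0, αω(v)=4·1, βω(u)=-6·0; sum ≡ 0  ⇒  +1.
(a,b)_5: α=0, u≡2; β=-2, v≡4 (mod 5); (2|5)=-1, (4|5)=+1; sign (−1)^0·-1^-2·+1^0 = +1.
(a,b)_19: α=-2, u≡17; β=-2, v≡18 (mod 19); (17|19)=+1, (18|19)=-1; sign (−1)^0·+1^-2·-1^-2 = +1.
(a,b)_3: α=0, u≡2; β=4, v≡1 (mod 3); (2|3)=-1, (1|3)=+1; sign (−1)^0·-1^4·+1^0 = +1.
(a,b)_13: α=0, u≡7; β=-4, v≡7 (mod 13); (7|13)=-1, (7|13)=-1; sign (−1)^0·-1^-4·-1^0 = +1.
(a,b)_17: α=0, u≡2; β=2, v≡15 (mod 17); (2|17)=+1, (15|17)=+1; sign (−1)^0·+1^2·+1^0 = +1.
(a,b)_43: α=0, u≡18; β=1, v≡35 (mod 43); (18|43)=-1, (35|43)=+1; sign (−1)^0·-1^1·+1^0 = -1.
(a,b)_41: α=1, u≡5; β=1, v≡39 (mod 41); (5|41)=+1, (39|41)=+1; sign (−1)^0·+1^1·+1^1 = +1.
(a,b)_23: α=1, u≡5; β=1, v≡15 (mod 23); (5|23)=-1, (15|23)=-1; sign (−1)^1·-1^1·-1^1 = -1.
|Ram(-943, 40549)| = 2, even; anisotropic at {23, 43}.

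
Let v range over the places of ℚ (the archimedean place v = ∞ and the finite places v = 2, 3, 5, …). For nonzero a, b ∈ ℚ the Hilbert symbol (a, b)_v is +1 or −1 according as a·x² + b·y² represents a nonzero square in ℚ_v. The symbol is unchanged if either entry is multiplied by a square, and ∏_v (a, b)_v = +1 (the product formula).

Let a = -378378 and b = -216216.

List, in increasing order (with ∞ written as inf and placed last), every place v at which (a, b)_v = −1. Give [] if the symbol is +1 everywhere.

(a, b) ≡ (-858, -6006) mod (ℚ^×)²; places V = {2, 3, 7, 11, 13, ∞}.
(a,b)_7: α=2, u≡6; β=1, v≡3 (mod 7); (6|7)=-1, (3|7)=-1; sign (−1)^0·-1^1·-1^2 = -1.
(a,b)_∞: sgn(-858)=−, sgn(-6006)=−, so -1.
(a,b)_11: α=1, u≡10; β=1, v≡1 (mod 11); (10|11)=-1, (1|11)=+1; sign (−1)^1·-1^1·+1^1 = +1.
(a,b)_3: α=3, u≡2; β=3, v≡2 (mod 3); (2|3)=-1, (2|3)=-1; sign (−1)^1·-1^3·-1^3 = -1.
(a,b)_13: α=1, u≡1; β=1, v≡8 (mod 13); (1|13)=+1, (8|13)=-1; sign (−1)^0·+1^1·-1^1 = -1.
(a,b)_2: α=1, β=3; u≡3, v≡5 (mod 8); ε(u)ε(v)=1·0, αω(v)=1·1, βω(u)=3·1; sum ≡ 0  ⇒  +1.
(-858, -6006 / ℚ) ramifies at {3, 7, 13, ∞}: a division algebra.

[3, 7, 13, inf]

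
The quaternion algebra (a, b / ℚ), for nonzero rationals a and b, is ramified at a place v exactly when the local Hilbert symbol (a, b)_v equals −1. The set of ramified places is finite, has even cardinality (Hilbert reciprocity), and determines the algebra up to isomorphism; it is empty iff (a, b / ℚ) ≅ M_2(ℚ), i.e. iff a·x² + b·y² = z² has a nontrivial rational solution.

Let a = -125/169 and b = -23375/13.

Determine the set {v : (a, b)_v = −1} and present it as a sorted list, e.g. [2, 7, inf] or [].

[11, 13, 17, inf]

(a, b) ≡ (-5, -12155) mod (ℚ^×)²; places V = {2, 5, 11, 13, 17, ∞}.
(a,b)_2: α=0, β=0; u≡3, v≡5 (mod 8); ε(u)ε(v)=1·0, αω(v)=0·1, βω(u)=0·1; sum ≡ 0  ⇒  +1.
(a,b)_17: α=0, u≡6; β=1, v≡8 (mod 17); (6|17)=-1, (8|17)=+1; sign (−1)^0·-1^1·+1^0 = -1.
(a,b)_11: α=0, u≡10; β=1, v≡10 (mod 11); (10|11)=-1, (10|11)=-1; sign (−1)^0·-1^1·-1^0 = -1.
(a,b)_5: α=3, u≡1; β=3, v≡1 (mod 5); (1|5)=+1, (1|5)=+1; sign (−1)^0·+1^3·+1^3 = +1.
(a,b)_13: α=-2, u≡5; β=-1, v≡12 (mod 13); (5|13)=-1, (12|13)=+1; sign (−1)^0·-1^-1·+1^-2 = -1.
(a,b)_∞: sgn(-5)=−, sgn(-12155)=−, so -1.
(-5, -12155 / ℚ) ramifies at {11, 13, 17, ∞}: a division algebra.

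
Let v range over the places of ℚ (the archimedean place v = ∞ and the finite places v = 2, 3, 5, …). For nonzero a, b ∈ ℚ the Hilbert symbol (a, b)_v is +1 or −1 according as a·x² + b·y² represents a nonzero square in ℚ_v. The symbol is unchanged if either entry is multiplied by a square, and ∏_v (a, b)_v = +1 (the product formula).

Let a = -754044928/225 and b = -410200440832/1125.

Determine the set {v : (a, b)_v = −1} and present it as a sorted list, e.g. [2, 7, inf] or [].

[5, inf]

Mod squares: a ≡ -13, b ≡ -2210. Check v ∈ {∞, 2, 3, 5, 7, 13, 17}.
v=∞: -13 < 0 and -2210 < 0  ⇒  (a,b)_∞ = -1.
v=17: a=17^2·(≡2), b=17^3·(≡6) mod 17; (2|17)=+1, (6|17)=-1; (−1)^{2·3·8}·(+1)^3·(-1)^2 = +1.
v=7: a=7^2·(≡2), b=7^2·(≡2) mod 7; (2|7)=+1, (2|7)=+1; (−1)^{2·2·3}·(+1)^2·(+1)^2 = +1.
v=3: a=3^-2·(≡2), b=3^-2·(≡1) mod 3; (2|3)=-1, (1|3)=+1; (−1)^{-2·-2·1}·(-1)^-2·(+1)^-2 = +1.
v=13: a=13^1·(≡12), b=13^1·(≡3) mod 13; (12|13)=+1, (3|13)=+1; (−1)^{1·1·6}·(+1)^1·(+1)^1 = +1.
v=2: v_2(a)=12, v_2(b)=17; units ≡ 3, 7 (mod 8); ε·ε+αω+βω = 1·1+12·0+17·1 ≡ 0  ⇒  (a,b)_2 = +1.
v=5: a=5^-2·(≡3), b=5^-3·(≡2) mod 5; (3|5)=-1, (2|5)=-1; (−1)^{-2·-3·2}·(-1)^-3·(-1)^-2 = -1.
Ram(-13, -2210) = {5, ∞}; no ℚ_5-point on the conic.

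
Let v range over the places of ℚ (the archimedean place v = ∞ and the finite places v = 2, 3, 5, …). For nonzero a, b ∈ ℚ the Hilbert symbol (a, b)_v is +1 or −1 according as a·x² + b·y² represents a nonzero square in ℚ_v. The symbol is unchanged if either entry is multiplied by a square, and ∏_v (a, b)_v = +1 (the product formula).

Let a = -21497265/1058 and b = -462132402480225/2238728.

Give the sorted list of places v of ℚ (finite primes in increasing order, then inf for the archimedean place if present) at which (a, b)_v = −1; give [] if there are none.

(a, b) ≡ (-16530, -2) mod (ℚ^×)²; places V = {2, 3, 5, 17, 19, 23, 29, ∞}.
(a,b)_2: α=-1, β=-3; u≡7, v≡7 (mod 8); ε(u)ε(v)=1·1, αω(v)=-1·0, βω(u)=-3·0; sum ≡ 1  ⇒  -1.
(a,b)_23: α=-2, u≡15; β=-4, v≡14 (mod 23); (15|23)=-1, (14|23)=-1; sign (−1)^0·-1^-4·-1^-2 = +1.
(a,b)_∞: sgn(-16530)=−, sgn(-2)=−, so -1.
(a,b)_29: α=1, u≡3; β=2, v≡10 (mod 29); (3|29)=-1, (10|29)=-1; sign (−1)^0·-1^2·-1^1 = -1.
(a,b)_5: α=1, u≡4; β=2, v≡2 (mod 5); (4|5)=+1, (2|5)=-1; sign (−1)^0·+1^2·-1^1 = -1.
(a,b)_19: α=1, u≡7; β=2, v≡4 (mod 19); (7|19)=+1, (4|19)=+1; sign (−1)^0·+1^2·+1^1 = +1.
(a,b)_17: α=2, u≡6; β=4, v≡16 (mod 17); (6|17)=-1, (16|17)=+1; sign (−1)^0·-1^4·+1^2 = +1.
(a,b)_3: α=3, u≡1; β=6, v≡1 (mod 3); (1|3)=+1, (1|3)=+1; sign (−1)^0·+1^6·+1^3 = +1.
(-16530, -2 / ℚ) ramifies at {2, 5, 29, ∞}: a division algebra.

[2, 5, 29, inf]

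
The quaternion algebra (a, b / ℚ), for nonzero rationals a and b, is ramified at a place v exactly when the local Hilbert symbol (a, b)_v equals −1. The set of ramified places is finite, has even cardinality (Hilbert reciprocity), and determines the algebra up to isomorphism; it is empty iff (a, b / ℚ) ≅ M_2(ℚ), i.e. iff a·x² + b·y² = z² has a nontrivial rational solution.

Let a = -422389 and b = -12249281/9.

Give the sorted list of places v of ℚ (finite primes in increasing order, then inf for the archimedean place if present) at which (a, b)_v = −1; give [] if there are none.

Mod squares: a ≡ -422389, b ≡ -12249281. Check v ∈ {∞, 2, 3, 11, 19, 29, 43, 47}.
v=47: a=47^1·(≡37), b=47^1·(≡20) mod 47; (37|47)=+1, (20|47)=-1; (−1)^{1·1·23}·(+1)^1·(-1)^1 = +1.
v=43: a=43^1·(≡24), b=43^1·(≡20) mod 43; (24|43)=+1, (20|43)=-1; (−1)^{1·1·21}·(+1)^1·(-1)^1 = +1.
v=19: a=19^1·(≡18), b=19^1·(≡1) mod 19; (18|19)=-1, (1|19)=+1; (−1)^{1·1·9}·(-1)^1·(+1)^1 = +1.
v=11: a=11^1·(≡2), b=11^1·(≡4) mod 11; (2|11)=-1, (4|11)=+1; (−1)^{1·1·5}·(-1)^1·(+1)^1 = +1.
v=3: a=3^0·(≡2), b=3^-2·(≡1) mod 3; (2|3)=-1, (1|3)=+1; (−1)^{0·-2·1}·(-1)^-2·(+1)^0 = +1.
v=∞: -422389 < 0 and -12249281 < 0  ⇒  (a,b)_∞ = -1.
v=29: a=29^0·(≡25), b=29^1·(≡6) mod 29; (25|29)=+1, (6|29)=+1; (−1)^{0·1·14}·(+1)^1·(+1)^0 = +1.
v=2: v_2(a)=0, v_2(b)=0; units ≡ 3, 7 (mod 8); ε·ε+αω+βω = 1·1+0·0+0·1 ≡ 1  ⇒  (a,b)_2 = -1.
(-422389, -12249281 / ℚ) ramifies at {2, ∞}: a division algebra.

[2, inf]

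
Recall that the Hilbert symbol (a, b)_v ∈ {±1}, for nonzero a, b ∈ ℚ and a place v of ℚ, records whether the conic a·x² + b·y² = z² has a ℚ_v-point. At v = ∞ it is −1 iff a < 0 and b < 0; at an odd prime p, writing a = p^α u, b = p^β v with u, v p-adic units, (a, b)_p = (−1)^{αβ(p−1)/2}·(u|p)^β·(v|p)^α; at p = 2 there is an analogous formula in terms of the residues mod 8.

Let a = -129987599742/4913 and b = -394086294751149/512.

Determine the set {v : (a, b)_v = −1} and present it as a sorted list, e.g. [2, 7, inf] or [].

(a, b) ≡ (-11362494, -1482) mod (ℚ^×)²; places V = {2, 3, 7, 11, 13, 17, 19, 41, ∞}.
(a,b)_41: α=1, u≡35; β=2, v≡7 (mod 41); (35|41)=-1, (7|41)=-1; sign (−1)^0·-1^2·-1^1 = -1.
(a,b)_2: α=1, β=-9; u≡1, v≡3 (mod 8); ε(u)ε(v)=0·1, αω(v)=1·1, βω(u)=-9·0; sum ≡ 1  ⇒  -1.
(a,b)_∞: sgn(-11362494)=−, sgn(-1482)=−, so -1.
(a,b)_19: α=1, u≡18; β=1, v≡5 (mod 19); (18|19)=-1, (5|19)=+1; sign (−1)^1·-1^1·+1^1 = +1.
(a,b)_17: α=-3, u≡7; β=0, v≡12 (mod 17); (7|17)=-1, (12|17)=-1; sign (−1)^0·-1^0·-1^-3 = -1.
(a,b)_3: α=5, u≡2; β=3, v≡1 (mod 3); (2|3)=-1, (1|3)=+1; sign (−1)^1·-1^3·+1^5 = +1.
(a,b)_11: α=1, u≡5; β=4, v≡3 (mod 11); (5|11)=+1, (3|11)=+1; sign (−1)^0·+1^4·+1^1 = +1.
(a,b)_7: α=4, u≡4; β=4, v≡1 (mod 7); (4|7)=+1, (1|7)=+1; sign (−1)^0·+1^4·+1^4 = +1.
(a,b)_13: α=1, u≡12; β=1, v≡3 (mod 13); (12|13)=+1, (3|13)=+1; sign (−1)^0·+1^1·+1^1 = +1.
Ram(-11362494, -1482) = {2, 17, 41, ∞}; no ℚ_2-point on the conic.

[2, 17, 41, inf]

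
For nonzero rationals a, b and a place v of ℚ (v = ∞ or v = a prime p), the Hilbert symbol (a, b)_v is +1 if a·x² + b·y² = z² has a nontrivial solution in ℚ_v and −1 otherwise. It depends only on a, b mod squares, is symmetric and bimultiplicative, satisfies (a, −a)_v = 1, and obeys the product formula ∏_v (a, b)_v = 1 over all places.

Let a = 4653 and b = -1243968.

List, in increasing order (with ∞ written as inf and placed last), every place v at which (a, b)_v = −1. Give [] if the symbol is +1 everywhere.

[11, 31]

(a, b) ≡ (517, -19437) mod (ℚ^×)²; places V = {2, 3, 11, 19, 31, 47, ∞}.
(a,b)_3: α=2, u≡1; β=1, v≡1 (mod 3); (1|3)=+1, (1|3)=+1; sign (−1)^0·+1^1·+1^2 = +1.
(a,b)_47: α=1, u≡5; β=0, v≡28 (mod 47); (5|47)=-1, (28|47)=+1; sign (−1)^0·-1^0·+1^1 = +1.
(a,b)_31: α=0, u≡3; β=1, v≡17 (mod 31); (3|31)=-1, (17|31)=-1; sign (−1)^0·-1^1·-1^0 = -1.
(a,b)_19: α=0, u≡17; β=1, v≡2 (mod 19); (17|19)=+1, (2|19)=-1; sign (−1)^0·+1^1·-1^0 = +1.
(a,b)_∞: sgn(517)=+, sgn(-19437)=−, so +1.
(a,b)_2: α=0, β=6; u≡5, v≡3 (mod 8); ε(u)ε(v)=0·1, αω(v)=0·1, βω(u)=6·1; sum ≡ 0  ⇒  +1.
(a,b)_11: α=1, u≡5; β=1, v≡3 (mod 11); (5|11)=+1, (3|11)=+1; sign (−1)^1·+1^1·+1^1 = -1.
(517, -19437 / ℚ) ramifies at {11, 31}: a division algebra.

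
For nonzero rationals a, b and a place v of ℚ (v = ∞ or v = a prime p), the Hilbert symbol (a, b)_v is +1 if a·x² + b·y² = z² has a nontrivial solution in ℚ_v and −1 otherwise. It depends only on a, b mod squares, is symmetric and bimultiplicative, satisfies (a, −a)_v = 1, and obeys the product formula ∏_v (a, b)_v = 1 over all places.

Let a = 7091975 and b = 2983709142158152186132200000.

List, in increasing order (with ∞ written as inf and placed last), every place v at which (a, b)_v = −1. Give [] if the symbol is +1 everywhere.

[17, 23]

Mod squares: a ≡ 283679, b ≡ 506345. Check v ∈ {∞, 2, 3, 5, 7, 11, 17, 23, 37, 41}.
v=23: a=23^0·(≡17), b=23^1·(≡3) mod 23; (17|23)=-1, (3|23)=+1; (−1)^{0·1·11}·(-1)^1·(+1)^0 = -1.
v=2: v_2(a)=0, v_2(b)=6; units ≡ 7, 1 (mod 8); ε·ε+αω+βω = 1·0+0·0+6·0 ≡ 0  ⇒  (a,b)_2 = +1.
v=37: a=37^1·(≡15), b=37^3·(≡31) mod 37; (15|37)=-1, (31|37)=-1; (−1)^{1·3·18}·(-1)^3·(-1)^1 = +1.
v=5: a=5^2·(≡4), b=5^5·(≡4) mod 5; (4|5)=+1, (4|5)=+1; (−1)^{2·5·2}·(+1)^5·(+1)^2 = +1.
v=41: a=41^1·(≡37), b=41^4·(≡33) mod 41; (37|41)=+1, (33|41)=+1; (−1)^{1·4·20}·(+1)^4·(+1)^1 = +1.
v=3: a=3^0·(≡2), b=3^2·(≡2) mod 3; (2|3)=-1, (2|3)=-1; (−1)^{0·2·1}·(-1)^2·(-1)^0 = +1.
v=11: a=11^1·(≡4), b=11^4·(≡5) mod 11; (4|11)=+1, (5|11)=+1; (−1)^{1·4·5}·(+1)^4·(+1)^1 = +1.
v=17: a=17^1·(≡12), b=17^3·(≡13) mod 17; (12|17)=-1, (13|17)=+1; (−1)^{1·3·8}·(-1)^3·(+1)^1 = -1.
v=∞: 283679 > 0 and 506345 > 0  ⇒  (a,b)_∞ = +1.
v=7: a=7^0·(≡2), b=7^1·(≡1) mod 7; (2|7)=+1, (1|7)=+1; (−1)^{0·1·3}·(+1)^1·(+1)^0 = +1.
(283679, 506345 / ℚ) ramifies at {17, 23}: a division algebra.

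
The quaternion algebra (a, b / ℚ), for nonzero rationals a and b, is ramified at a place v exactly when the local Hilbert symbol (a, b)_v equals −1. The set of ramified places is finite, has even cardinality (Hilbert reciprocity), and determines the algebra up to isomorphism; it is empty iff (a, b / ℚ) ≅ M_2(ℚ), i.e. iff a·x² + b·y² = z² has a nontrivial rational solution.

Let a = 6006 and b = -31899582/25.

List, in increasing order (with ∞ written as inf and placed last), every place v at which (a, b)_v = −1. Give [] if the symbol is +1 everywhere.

Mod squares: a ≡ 6006, b ≡ -4862. Check v ∈ {∞, 2, 3, 5, 7, 11, 13, 17}.
v=5: a=5^0·(≡1), b=5^-2·(≡3) mod 5; (1|5)=+1, (3|5)=-1; (−1)^{0·-2·2}·(+1)^-2·(-1)^0 = +1.
v=3: a=3^1·(≡1), b=3^8·(≡1) mod 3; (1|3)=+1, (1|3)=+1; (−1)^{1·8·1}·(+1)^8·(+1)^1 = +1.
v=17: a=17^0·(≡5), b=17^1·(≡6) mod 17; (5|17)=-1, (6|17)=-1; (−1)^{0·1·8}·(-1)^1·(-1)^0 = -1.
v=7: a=7^1·(≡4), b=7^0·(≡5) mod 7; (4|7)=+1, (5|7)=-1; (−1)^{1·0·3}·(+1)^0·(-1)^1 = -1.
v=2: v_2(a)=1, v_2(b)=1; units ≡ 3, 1 (mod 8); ε·ε+αω+βω = 1·0+1·0+1·1 ≡ 1  ⇒  (a,b)_2 = -1.
v=13: a=13^1·(≡7), b=13^1·(≡12) mod 13; (7|13)=-1, (12|13)=+1; (−1)^{1·1·6}·(-1)^1·(+1)^1 = -1.
v=11: a=11^1·(≡7), b=11^1·(≡4) mod 11; (7|11)=-1, (4|11)=+1; (−1)^{1·1·5}·(-1)^1·(+1)^1 = +1.
v=∞: 6006 > 0 and -4862 < 0  ⇒  (a,b)_∞ = +1.
Ram(6006, -4862) = {2, 7, 13, 17}; no ℚ_2-point on the conic.

[2, 7, 13, 17]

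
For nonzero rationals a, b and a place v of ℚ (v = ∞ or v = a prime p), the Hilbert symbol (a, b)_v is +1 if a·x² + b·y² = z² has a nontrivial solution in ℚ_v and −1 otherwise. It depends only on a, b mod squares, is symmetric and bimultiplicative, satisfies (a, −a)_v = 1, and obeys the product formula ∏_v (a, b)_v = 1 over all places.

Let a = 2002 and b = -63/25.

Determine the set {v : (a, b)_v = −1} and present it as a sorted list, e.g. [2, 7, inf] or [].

[7, 13]

(a, b) ≡ (2002, -7) mod (ℚ^×)²; places V = {2, 3, 5, 7, 11, 13, ∞}.
(a,b)_7: α=1, u≡6; β=1, v≡3 (mod 7); (6|7)=-1, (3|7)=-1; sign (−1)^1·-1^1·-1^1 = -1.
(a,b)_3: α=0, u≡1; β=2, v≡2 (mod 3); (1|3)=+1, (2|3)=-1; sign (−1)^0·+1^2·-1^0 = +1.
(a,b)_2: α=1, β=0; u≡1, v≡1 (mod 8); ε(u)ε(v)=0·0, αω(v)=1·0, βω(u)=0·0; sum ≡ 0  ⇒  +1.
(a,b)_13: α=1, u≡11; β=0, v≡11 (mod 13); (11|13)=-1, (11|13)=-1; sign (−1)^0·-1^0·-1^1 = -1.
(a,b)_∞: sgn(2002)=+, sgn(-7)=−, so +1.
(a,b)_5: α=0, u≡2; β=-2, v≡2 (mod 5); (2|5)=-1, (2|5)=-1; sign (−1)^0·-1^-2·-1^0 = +1.
(a,b)_11: α=1, u≡6; β=0, v≡1 (mod 11); (6|11)=-1, (1|11)=+1; sign (−1)^0·-1^0·+1^1 = +1.
|Ram(2002, -7)| = 2, even; anisotropic at {7, 13}.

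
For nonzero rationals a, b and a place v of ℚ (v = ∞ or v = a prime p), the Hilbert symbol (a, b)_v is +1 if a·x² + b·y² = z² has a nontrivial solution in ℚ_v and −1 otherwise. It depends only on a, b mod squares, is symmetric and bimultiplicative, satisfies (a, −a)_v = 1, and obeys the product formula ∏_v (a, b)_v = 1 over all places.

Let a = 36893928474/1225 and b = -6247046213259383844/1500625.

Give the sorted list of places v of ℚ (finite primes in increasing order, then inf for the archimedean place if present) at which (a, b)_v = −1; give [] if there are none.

Mod squares: a ≡ 1066, b ≡ -1961. Check v ∈ {∞, 2, 3, 5, 7, 13, 37, 41, 53}.
v=3: a=3^2·(≡1), b=3^6·(≡1) mod 3; (1|3)=+1, (1|3)=+1; (−1)^{2·6·1}·(+1)^6·(+1)^2 = +1.
v=5: a=5^-2·(≡1), b=5^-4·(≡1) mod 5; (1|5)=+1, (1|5)=+1; (−1)^{-2·-4·2}·(+1)^-4·(+1)^-2 = +1.
v=41: a=41^1·(≡11), b=41^2·(≡15) mod 41; (11|41)=-1, (15|41)=-1; (−1)^{1·2·20}·(-1)^2·(-1)^1 = -1.
v=53: a=53^2·(≡25), b=53^3·(≡17) mod 53; (25|53)=+1, (17|53)=+1; (−1)^{2·3·26}·(+1)^3·(+1)^2 = +1.
v=7: a=7^-2·(≡1), b=7^-4·(≡5) mod 7; (1|7)=+1, (5|7)=-1; (−1)^{-2·-4·3}·(+1)^-4·(-1)^-2 = +1.
v=13: a=13^1·(≡9), b=13^2·(≡7) mod 13; (9|13)=+1, (7|13)=-1; (−1)^{1·2·6}·(+1)^2·(-1)^1 = -1.
v=2: v_2(a)=1, v_2(b)=2; units ≡ 5, 7 (mod 8); ε·ε+αω+βω = 0·1+1·0+2·1 ≡ 0  ⇒  (a,b)_2 = +1.
v=37: a=37^2·(≡1), b=37^3·(≡11) mod 37; (1|37)=+1, (11|37)=+1; (−1)^{2·3·18}·(+1)^3·(+1)^2 = +1.
v=∞: 1066 > 0 and -1961 < 0  ⇒  (a,b)_∞ = +1.
Ram(1066, -1961) = {13, 41}; no ℚ_13-point on the conic.

[13, 41]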